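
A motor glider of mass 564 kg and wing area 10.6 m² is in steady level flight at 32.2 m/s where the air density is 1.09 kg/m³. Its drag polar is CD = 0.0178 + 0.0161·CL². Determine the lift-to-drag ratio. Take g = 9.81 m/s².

Weight W = mg = 564 × 9.81 = 5532.8 N; in level flight L = W.
Dynamic pressure q = 0.5 × 1.09 × 32.2² = 565.1 Pa.
Required CL = L/(qS) = 5532.8/(565.1·10.6) = 0.9237.
CD = 0.0178 + 0.0161 × 0.9237² = 0.03154.
L/D = CL/CD = 0.9237 / 0.03154 = 29.3

L/D = 29.3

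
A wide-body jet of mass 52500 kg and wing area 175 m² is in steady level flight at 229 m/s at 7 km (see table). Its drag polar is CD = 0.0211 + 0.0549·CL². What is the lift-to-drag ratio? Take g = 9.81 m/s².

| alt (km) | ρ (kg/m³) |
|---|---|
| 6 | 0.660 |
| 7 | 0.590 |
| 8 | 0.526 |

At 7 km, from the table: ρ = 0.590 kg/m³.
In steady level flight, lift balances weight: W = mg = 52500 × 9.81 = 5.1502×10^5 N.
Dynamic pressure q = 0.5 × 0.59 × 229² = 15470 Pa.
CL = 2W/(ρv²S) = 2×5.1502×10^5/(0.59×229²×175) = 0.1902.
CD = 0.0211 + 0.0549 × 0.1902² = 0.02309.
L/D = CL/CD = 0.1902 / 0.02309 = 8.24

L/D = 8.24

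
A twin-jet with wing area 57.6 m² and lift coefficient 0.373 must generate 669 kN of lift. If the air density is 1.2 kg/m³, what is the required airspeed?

L = ½ρv²S·CL ⇒ v = √(2L/(ρ·S·CL))
v = √(2 × 6.69×10^5 / (1.2 × 57.6 × 0.373)) = √51900 = 228 m/s

v = 228 m/s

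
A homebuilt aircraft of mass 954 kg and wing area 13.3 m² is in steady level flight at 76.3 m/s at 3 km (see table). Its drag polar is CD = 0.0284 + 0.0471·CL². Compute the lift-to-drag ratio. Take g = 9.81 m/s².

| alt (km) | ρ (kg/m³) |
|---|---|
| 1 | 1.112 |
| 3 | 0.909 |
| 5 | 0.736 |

L/D = 8.38

At 3 km, from the table: ρ = 0.909 kg/m³.
In steady level flight, lift balances weight: W = mg = 954 × 9.81 = 9358.7 N.
q = ½ρv² = ½ × 0.909 × 76.3² = 2646 Pa.
CL = W/(q·S) = 9358.7 / (2646 × 13.3) = 0.2659.
CD = 0.0284 + 0.0471 × 0.2659² = 0.03173.
L/D = CL/CD = 0.2659 / 0.03173 = 8.38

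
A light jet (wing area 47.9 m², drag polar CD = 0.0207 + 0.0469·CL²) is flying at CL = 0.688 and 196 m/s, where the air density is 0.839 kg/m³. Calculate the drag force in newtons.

CD = 0.0207 + 0.0469 × 0.688² = 0.0429
D = ½ρv²S·CD = ½ × 0.839 × 196² × 47.9 × 0.0429 = 33100 N

D = 33100 N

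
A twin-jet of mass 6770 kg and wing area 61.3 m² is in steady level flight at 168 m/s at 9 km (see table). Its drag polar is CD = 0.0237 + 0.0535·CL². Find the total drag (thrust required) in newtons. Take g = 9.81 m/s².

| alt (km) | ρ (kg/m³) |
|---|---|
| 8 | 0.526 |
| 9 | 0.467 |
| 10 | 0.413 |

At 9 km, from the table: ρ = 0.467 kg/m³.
Weight W = mg = 6770 × 9.81 = 66414 N; in level flight L = W.
Dynamic pressure q = 0.5 × 0.467 × 168² = 6590 Pa.
CL = 2W/(ρv²S) = 2×66414/(0.467×168²×61.3) = 0.1644.
CD = 0.0237 + 0.0535 × 0.1644² = 0.02515.
D = q·S·CD = 6590 × 61.3 × 0.02515 = 10160 N

D = 10200 N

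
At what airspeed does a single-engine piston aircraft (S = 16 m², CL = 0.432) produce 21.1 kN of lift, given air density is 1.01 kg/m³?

v = 77.7 m/s

L = ½ρv²S·CL ⇒ v = √(2L/(ρ·S·CL))
v = √(2 × 21100 / (1.01 × 16 × 0.432)) = √6045 = 77.7 m/s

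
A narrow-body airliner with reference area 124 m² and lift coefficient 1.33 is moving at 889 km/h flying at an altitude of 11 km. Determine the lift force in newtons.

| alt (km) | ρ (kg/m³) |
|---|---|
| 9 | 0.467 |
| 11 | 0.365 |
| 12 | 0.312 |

L = 1.84×10^6 N

At 11 km, from the table: ρ = 0.365 kg/m³.
Convert speed: v = 889 km/h ÷ 3.6 = 246.9 m/s.
L = ½ρv²S·CL = ½ × 0.365 × 246.9² × 124 × 1.33 = 1.84×10^6 N ≈ 1840 kN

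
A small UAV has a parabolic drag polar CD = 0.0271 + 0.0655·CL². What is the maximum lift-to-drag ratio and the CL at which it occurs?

(L/D)max = 11.9, at CL = 0.643

For CD = CD0 + K·CL², (L/D)max occurs at CL* = √(CD0/K) and equals 1/(2√(K·CD0)).
(L/D)max = 1/(2√(0.0655 × 0.0271)) = 1/(2 × 0.04213) = 11.9
CL* = √(0.0271/0.0655) = 0.643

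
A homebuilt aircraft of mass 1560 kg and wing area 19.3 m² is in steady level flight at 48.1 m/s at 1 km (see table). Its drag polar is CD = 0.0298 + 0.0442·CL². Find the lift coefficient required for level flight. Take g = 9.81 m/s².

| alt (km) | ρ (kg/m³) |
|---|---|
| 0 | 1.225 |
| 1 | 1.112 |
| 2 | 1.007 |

CL = 0.616

At 1 km, from the table: ρ = 1.112 kg/m³.
Weight W = mg = 1560 × 9.81 = 15304 N; in level flight L = W.
Dynamic pressure q = 0.5 × 1.112 × 48.1² = 1286 Pa.
CL = 2W/(ρv²S) = 2×15304/(1.112×48.1²×19.3) = 0.6164.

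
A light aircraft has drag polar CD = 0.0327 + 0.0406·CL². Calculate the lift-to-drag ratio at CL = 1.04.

CD = 0.0327 + 0.0406 × 1.04² = 0.07661
L/D = CL/CD = 1.04 / 0.07661 = 13.6

L/D = 13.6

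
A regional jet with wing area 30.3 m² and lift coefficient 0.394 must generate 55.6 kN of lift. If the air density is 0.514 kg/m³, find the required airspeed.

v = 135 m/s

L = ½ρv²S·CL ⇒ v = √(2L/(ρ·S·CL))
v = √(2 × 55600 / (0.514 × 30.3 × 0.394)) = √18120 = 135 m/s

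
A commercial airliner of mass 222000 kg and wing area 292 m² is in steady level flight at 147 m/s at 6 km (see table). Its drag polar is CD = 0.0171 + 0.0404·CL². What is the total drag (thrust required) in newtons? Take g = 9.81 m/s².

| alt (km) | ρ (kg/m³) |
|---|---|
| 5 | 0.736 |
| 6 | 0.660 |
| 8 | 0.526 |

D = 1.28×10^5 N

At 6 km, from the table: ρ = 0.660 kg/m³.
Weight W = mg = 222000 × 9.81 = 2.1778×10^6 N; in level flight L = W.
q = ½ρv² = ½ × 0.66 × 147² = 7131 Pa.
Required CL = L/(qS) = 2.1778×10^6/(7131·292) = 1.046.
CD = 0.0171 + 0.0404 × 1.046² = 0.06129.
D = q·S·CD = 7131 × 292 × 0.06129 = 1.276×10^5 N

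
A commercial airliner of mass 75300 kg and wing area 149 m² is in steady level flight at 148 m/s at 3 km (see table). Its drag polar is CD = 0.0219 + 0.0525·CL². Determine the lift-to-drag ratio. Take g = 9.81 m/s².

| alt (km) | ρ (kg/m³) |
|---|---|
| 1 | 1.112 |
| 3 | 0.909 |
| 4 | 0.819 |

At 3 km, from the table: ρ = 0.909 kg/m³.
In steady level flight, lift balances weight: W = mg = 75300 × 9.81 = 7.3869×10^5 N.
q = ½ρv² = ½ × 0.909 × 148² = 9955 Pa.
CL = 2W/(ρv²S) = 2×7.3869×10^5/(0.909×148²×149) = 0.498.
CD = 0.0219 + 0.0525 × 0.498² = 0.03492.
L/D = CL/CD = 0.498 / 0.03492 = 14.3

L/D = 14.3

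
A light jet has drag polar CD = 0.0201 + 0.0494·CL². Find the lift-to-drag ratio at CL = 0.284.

CD = 0.0201 + 0.0494 × 0.284² = 0.02408
L/D = CL/CD = 0.284 / 0.02408 = 11.8

L/D = 11.8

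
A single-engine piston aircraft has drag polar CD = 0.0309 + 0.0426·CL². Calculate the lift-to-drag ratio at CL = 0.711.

CD = 0.0309 + 0.0426 × 0.711² = 0.05244
L/D = CL/CD = 0.711 / 0.05244 = 13.6

L/D = 13.6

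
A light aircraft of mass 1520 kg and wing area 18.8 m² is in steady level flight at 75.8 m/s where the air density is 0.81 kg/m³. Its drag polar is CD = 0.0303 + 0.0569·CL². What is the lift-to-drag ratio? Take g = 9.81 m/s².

L/D = 9.23

Weight W = mg = 1520 × 9.81 = 14911 N; in level flight L = W.
q = ½ρv² = ½ × 0.81 × 75.8² = 2327 Pa.
CL = 2W/(ρv²S) = 2×14911/(0.81×75.8²×18.8) = 0.3408.
CD = 0.0303 + 0.0569 × 0.3408² = 0.03691.
L/D = CL/CD = 0.3408 / 0.03691 = 9.23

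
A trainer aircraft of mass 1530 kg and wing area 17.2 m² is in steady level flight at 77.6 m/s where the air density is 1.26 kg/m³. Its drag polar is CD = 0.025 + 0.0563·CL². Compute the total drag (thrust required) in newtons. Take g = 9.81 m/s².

Weight W = mg = 1530 × 9.81 = 15009 N; in level flight L = W.
Dynamic pressure q = 0.5 × 1.26 × 77.6² = 3794 Pa.
CL = W/(q·S) = 15009 / (3794 × 17.2) = 0.23.
CD = 0.025 + 0.0563 × 0.23² = 0.02798.
D = q·S·CD = 3794 × 17.2 × 0.02798 = 1826 N

D = 1830 N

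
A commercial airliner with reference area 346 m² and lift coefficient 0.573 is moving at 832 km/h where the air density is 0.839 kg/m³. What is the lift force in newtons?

Convert speed: v = 832 km/h ÷ 3.6 = 231.1 m/s.
L = ½ρv²S·CL = ½ × 0.839 × 231.1² × 346 × 0.573 = 4.44×10^6 N ≈ 4440 kN

L = 4.44×10^6 N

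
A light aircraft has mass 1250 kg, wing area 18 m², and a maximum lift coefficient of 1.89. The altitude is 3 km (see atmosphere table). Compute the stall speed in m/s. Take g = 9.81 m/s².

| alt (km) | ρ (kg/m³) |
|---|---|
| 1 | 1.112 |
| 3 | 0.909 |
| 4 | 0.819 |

V_stall = 28.2 m/s

At 3 km, from the table: ρ = 0.909 kg/m³.
Weight W = mg = 1250 × 9.81 = 12260 N.
From L = ½ρV²S·CL,max = W: V_stall = √(2W/(ρSCL,max)) = √(2·12260/(0.909·18·1.89))
V_stall = √793.1 = 28.2 m/s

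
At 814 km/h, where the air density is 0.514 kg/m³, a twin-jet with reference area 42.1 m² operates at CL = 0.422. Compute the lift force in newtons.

L = 2.33×10^5 N

Convert speed: v = 814 km/h ÷ 3.6 = 226.1 m/s.
Dynamic pressure q = ½ρv² = ½ × 0.514 × 226.1² = 13140 Pa.
L = q·S·CL = 13140 × 42.1 × 0.422 = 2.33×10^5 N ≈ 233 kN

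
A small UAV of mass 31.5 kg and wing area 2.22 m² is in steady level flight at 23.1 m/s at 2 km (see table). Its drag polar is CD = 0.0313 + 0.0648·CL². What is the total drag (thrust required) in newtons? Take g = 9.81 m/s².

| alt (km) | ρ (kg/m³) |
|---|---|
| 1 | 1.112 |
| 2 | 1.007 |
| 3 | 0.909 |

At 2 km, from the table: ρ = 1.007 kg/m³.
Weight W = mg = 31.5 × 9.81 = 309.02 N; in level flight L = W.
q = ½ρv² = ½ × 1.007 × 23.1² = 268.7 Pa.
CL = W/(q·S) = 309.02 / (268.7 × 2.22) = 0.5181.
CD = 0.0313 + 0.0648 × 0.5181² = 0.04869.
D = q·S·CD = 268.7 × 2.22 × 0.04869 = 29.04 N

D = 29 N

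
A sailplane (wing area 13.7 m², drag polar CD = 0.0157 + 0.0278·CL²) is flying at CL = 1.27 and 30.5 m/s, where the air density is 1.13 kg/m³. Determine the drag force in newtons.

D = 436 N

CD = 0.0157 + 0.0278 × 1.27² = 0.06054
D = ½ρv²S·CD = ½ × 1.13 × 30.5² × 13.7 × 0.06054 = 436 N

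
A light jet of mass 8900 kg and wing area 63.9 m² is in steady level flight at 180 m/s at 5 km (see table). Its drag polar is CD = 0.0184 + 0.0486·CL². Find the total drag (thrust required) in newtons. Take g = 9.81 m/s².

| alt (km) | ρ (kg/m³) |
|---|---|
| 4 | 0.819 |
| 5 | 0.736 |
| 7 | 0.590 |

D = 14500 N

At 5 km, from the table: ρ = 0.736 kg/m³.
In steady level flight, lift balances weight: W = mg = 8900 × 9.81 = 87309 N.
Dynamic pressure q = 0.5 × 0.736 × 180² = 11920 Pa.
CL = W/(q·S) = 87309 / (11920 × 63.9) = 0.1146.
CD = 0.0184 + 0.0486 × 0.1146² = 0.01904.
D = q·S·CD = 11920 × 63.9 × 0.01904 = 14510 N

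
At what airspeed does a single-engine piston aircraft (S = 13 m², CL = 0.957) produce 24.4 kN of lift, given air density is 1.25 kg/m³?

v = 56 m/s

L = ½ρv²S·CL ⇒ v = √(2L/(ρ·S·CL))
v = √(2 × 24400 / (1.25 × 13 × 0.957)) = √3138 = 56 m/s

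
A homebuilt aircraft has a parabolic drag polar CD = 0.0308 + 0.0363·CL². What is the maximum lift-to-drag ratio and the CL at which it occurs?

For CD = CD0 + K·CL², (L/D)max occurs at CL* = √(CD0/K) and equals 1/(2√(K·CD0)).
(L/D)max = 1/(2√(0.0363 × 0.0308)) = 1/(2 × 0.03344) = 15
CL* = √(0.0308/0.0363) = 0.921

(L/D)max = 15, at CL = 0.921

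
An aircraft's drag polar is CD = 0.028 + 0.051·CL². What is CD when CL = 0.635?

CD = 0.0486

CD = 0.028 + 0.051 × 0.635² = 0.028 + 0.02056 = 0.0486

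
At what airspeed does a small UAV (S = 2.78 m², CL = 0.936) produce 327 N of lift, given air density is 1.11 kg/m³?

v = 15 m/s

L = ½ρv²S·CL ⇒ v = √(2L/(ρ·S·CL))
v = √(2 × 327 / (1.11 × 2.78 × 0.936)) = √226.4 = 15 m/s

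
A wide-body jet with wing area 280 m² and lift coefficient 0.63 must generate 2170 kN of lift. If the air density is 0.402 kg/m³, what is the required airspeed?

L = ½ρv²S·CL ⇒ v = √(2L/(ρ·S·CL))
v = √(2 × 2.17×10^6 / (0.402 × 280 × 0.63)) = √61200 = 247 m/s

v = 247 m/s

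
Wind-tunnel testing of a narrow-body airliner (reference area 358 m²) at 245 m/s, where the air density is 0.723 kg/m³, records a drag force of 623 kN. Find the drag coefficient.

From D = ½ρv²S·CD, rearranging gives CD = 2D/(ρv²S).
CD = 2 × 6.23×10^5 / (0.723 × 245² × 358) = 0.0802

CD = 0.0802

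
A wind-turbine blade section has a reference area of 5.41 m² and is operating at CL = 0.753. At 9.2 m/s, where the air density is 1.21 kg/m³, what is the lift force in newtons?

Dynamic pressure q = ½ρv² = ½ × 1.21 × 9.2² = 51.21 Pa.
L = q·S·CL = 51.21 × 5.41 × 0.753 = 209 N

L = 209 N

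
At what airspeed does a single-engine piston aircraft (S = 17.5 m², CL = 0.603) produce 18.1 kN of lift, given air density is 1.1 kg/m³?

v = 55.8 m/s

L = ½ρv²S·CL ⇒ v = √(2L/(ρ·S·CL))
v = √(2 × 18100 / (1.1 × 17.5 × 0.603)) = √3119 = 55.8 m/s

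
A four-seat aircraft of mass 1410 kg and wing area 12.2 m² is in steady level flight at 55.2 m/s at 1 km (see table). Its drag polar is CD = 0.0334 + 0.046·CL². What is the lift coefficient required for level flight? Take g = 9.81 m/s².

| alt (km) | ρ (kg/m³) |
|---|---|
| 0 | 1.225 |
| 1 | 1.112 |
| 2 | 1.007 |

CL = 0.669

At 1 km, from the table: ρ = 1.112 kg/m³.
In steady level flight, lift balances weight: W = mg = 1410 × 9.81 = 13832 N.
q = ½ρv² = ½ × 1.112 × 55.2² = 1694 Pa.
CL = W/(q·S) = 13832 / (1694 × 12.2) = 0.6692.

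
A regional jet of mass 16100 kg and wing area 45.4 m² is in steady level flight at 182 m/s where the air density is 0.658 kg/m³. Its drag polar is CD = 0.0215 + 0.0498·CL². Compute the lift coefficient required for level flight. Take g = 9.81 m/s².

CL = 0.319

Weight W = mg = 16100 × 9.81 = 1.5794×10^5 N; in level flight L = W.
Dynamic pressure q = 0.5 × 0.658 × 182² = 10900 Pa.
Required CL = L/(qS) = 1.5794×10^5/(10900·45.4) = 0.3192.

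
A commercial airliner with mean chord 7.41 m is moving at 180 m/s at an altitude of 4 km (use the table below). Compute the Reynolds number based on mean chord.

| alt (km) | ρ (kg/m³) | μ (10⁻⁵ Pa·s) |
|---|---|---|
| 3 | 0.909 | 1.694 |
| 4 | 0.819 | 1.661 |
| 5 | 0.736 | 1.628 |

Re = 6.58×10^7

At 4 km, from the table: ρ = 0.819 kg/m³, μ = 1.661×10⁻⁵ Pa·s.
Re = ρ·v·c/μ = 0.819 × 180 × 7.41 / (1.661×10⁻⁵) = 6.58×10^7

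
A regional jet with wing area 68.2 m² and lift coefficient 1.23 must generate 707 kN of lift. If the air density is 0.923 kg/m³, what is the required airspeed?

L = ½ρv²S·CL ⇒ v = √(2L/(ρ·S·CL))
v = √(2 × 7.07×10^5 / (0.923 × 68.2 × 1.23)) = √18260 = 135 m/s

v = 135 m/s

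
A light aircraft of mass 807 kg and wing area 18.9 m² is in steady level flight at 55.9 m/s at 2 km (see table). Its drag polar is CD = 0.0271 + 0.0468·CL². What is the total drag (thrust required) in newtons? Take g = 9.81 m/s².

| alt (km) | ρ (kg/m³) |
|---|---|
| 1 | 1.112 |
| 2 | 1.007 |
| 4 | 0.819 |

D = 904 N

At 2 km, from the table: ρ = 1.007 kg/m³.
In steady level flight, lift balances weight: W = mg = 807 × 9.81 = 7916.7 N.
Dynamic pressure q = 0.5 × 1.007 × 55.9² = 1573 Pa.
CL = W/(q·S) = 7916.7 / (1573 × 18.9) = 0.2662.
CD = 0.0271 + 0.0468 × 0.2662² = 0.03042.
D = q·S·CD = 1573 × 18.9 × 0.03042 = 904.5 N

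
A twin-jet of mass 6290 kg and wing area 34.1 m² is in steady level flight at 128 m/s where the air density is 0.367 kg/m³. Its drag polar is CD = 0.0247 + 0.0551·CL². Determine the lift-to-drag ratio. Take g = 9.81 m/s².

L/D = 13.5

Weight W = mg = 6290 × 9.81 = 61705 N; in level flight L = W.
q = ½ρv² = ½ × 0.367 × 128² = 3006 Pa.
Required CL = L/(qS) = 61705/(3006·34.1) = 0.6019.
CD = 0.0247 + 0.0551 × 0.6019² = 0.04466.
L/D = CL/CD = 0.6019 / 0.04466 = 13.5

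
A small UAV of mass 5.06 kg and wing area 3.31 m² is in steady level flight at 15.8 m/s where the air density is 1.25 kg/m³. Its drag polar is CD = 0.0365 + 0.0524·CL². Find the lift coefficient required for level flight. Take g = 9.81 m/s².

CL = 0.0961

Level flight ⇒ L = W = m·g = 5.06 × 9.81 = 49.639 N.
Dynamic pressure q = 0.5 × 1.25 × 15.8² = 156 Pa.
CL = 2W/(ρv²S) = 2×49.639/(1.25×15.8²×3.31) = 0.09612.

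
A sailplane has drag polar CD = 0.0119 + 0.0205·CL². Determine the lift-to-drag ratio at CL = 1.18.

CD = 0.0119 + 0.0205 × 1.18² = 0.04044
L/D = CL/CD = 1.18 / 0.04044 = 29.2

L/D = 29.2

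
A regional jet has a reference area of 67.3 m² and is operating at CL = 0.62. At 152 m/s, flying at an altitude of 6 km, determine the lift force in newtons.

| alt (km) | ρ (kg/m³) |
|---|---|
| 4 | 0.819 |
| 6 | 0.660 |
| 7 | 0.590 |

L = 3.18×10^5 N

At 6 km, from the table: ρ = 0.660 kg/m³.
Dynamic pressure q = ½ρv² = ½ × 0.66 × 152² = 7624 Pa.
L = q·S·CL = 7624 × 67.3 × 0.62 = 3.18×10^5 N ≈ 318 kN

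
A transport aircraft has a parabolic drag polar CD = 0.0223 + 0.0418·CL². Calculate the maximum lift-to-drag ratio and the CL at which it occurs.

(L/D)max = 16.4, at CL = 0.73

For CD = CD0 + K·CL², (L/D)max occurs at CL* = √(CD0/K) and equals 1/(2√(K·CD0)).
(L/D)max = 1/(2√(0.0418 × 0.0223)) = 1/(2 × 0.03053) = 16.4
CL* = √(0.0223/0.0418) = 0.73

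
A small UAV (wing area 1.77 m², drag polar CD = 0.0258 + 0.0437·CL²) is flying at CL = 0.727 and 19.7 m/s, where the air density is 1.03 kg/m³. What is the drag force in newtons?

D = 17.3 N

CD = 0.0258 + 0.0437 × 0.727² = 0.0489
D = ½ρv²S·CD = ½ × 1.03 × 19.7² × 1.77 × 0.0489 = 17.3 N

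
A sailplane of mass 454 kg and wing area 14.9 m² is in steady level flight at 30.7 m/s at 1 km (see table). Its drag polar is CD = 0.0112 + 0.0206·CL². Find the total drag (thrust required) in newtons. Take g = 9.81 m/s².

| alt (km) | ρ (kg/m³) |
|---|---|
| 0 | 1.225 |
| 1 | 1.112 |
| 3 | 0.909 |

D = 140 N

At 1 km, from the table: ρ = 1.112 kg/m³.
Weight W = mg = 454 × 9.81 = 4453.7 N; in level flight L = W.
q = ½ρv² = ½ × 1.112 × 30.7² = 524 Pa.
Required CL = L/(qS) = 4453.7/(524·14.9) = 0.5704.
CD = 0.0112 + 0.0206 × 0.5704² = 0.0179.
D = q·S·CD = 524 × 14.9 × 0.0179 = 139.8 N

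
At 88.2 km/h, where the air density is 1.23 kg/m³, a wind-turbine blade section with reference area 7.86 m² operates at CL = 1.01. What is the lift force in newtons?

Convert speed: v = 88.2 km/h ÷ 3.6 = 24.5 m/s.
L = ½ρv²S·CL = ½ × 1.23 × 24.5² × 7.86 × 1.01 = 2930 N

L = 2930 N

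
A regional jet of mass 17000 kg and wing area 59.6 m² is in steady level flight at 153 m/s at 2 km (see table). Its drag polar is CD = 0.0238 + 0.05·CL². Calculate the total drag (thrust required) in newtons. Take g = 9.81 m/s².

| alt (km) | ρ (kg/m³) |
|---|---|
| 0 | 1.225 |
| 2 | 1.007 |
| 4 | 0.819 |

At 2 km, from the table: ρ = 1.007 kg/m³.
Level flight ⇒ L = W = m·g = 17000 × 9.81 = 1.6677×10^5 N.
q = ½ρv² = ½ × 1.007 × 153² = 11790 Pa.
CL = W/(q·S) = 1.6677×10^5 / (11790 × 59.6) = 0.2374.
CD = 0.0238 + 0.05 × 0.2374² = 0.02662.
D = q·S·CD = 11790 × 59.6 × 0.02662 = 18700 N

D = 18700 N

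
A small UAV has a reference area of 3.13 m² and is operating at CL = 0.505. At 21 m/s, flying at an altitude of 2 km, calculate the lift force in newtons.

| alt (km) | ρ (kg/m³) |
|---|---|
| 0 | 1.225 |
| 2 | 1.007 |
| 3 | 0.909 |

L = 351 N

At 2 km, from the table: ρ = 1.007 kg/m³.
L = ½ρv²S·CL = ½ × 1.007 × 21² × 3.13 × 0.505 = 351 N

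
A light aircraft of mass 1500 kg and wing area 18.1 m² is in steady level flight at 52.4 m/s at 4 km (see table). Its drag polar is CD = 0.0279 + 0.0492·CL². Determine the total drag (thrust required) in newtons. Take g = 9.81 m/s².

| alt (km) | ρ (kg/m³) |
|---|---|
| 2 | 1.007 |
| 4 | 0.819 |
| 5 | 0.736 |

At 4 km, from the table: ρ = 0.819 kg/m³.
Level flight ⇒ L = W = m·g = 1500 × 9.81 = 14715 N.
Dynamic pressure q = 0.5 × 0.819 × 52.4² = 1124 Pa.
CL = 2W/(ρv²S) = 2×14715/(0.819×52.4²×18.1) = 0.723.
CD = 0.0279 + 0.0492 × 0.723² = 0.05362.
D = q·S·CD = 1124 × 18.1 × 0.05362 = 1091 N

D = 1090 N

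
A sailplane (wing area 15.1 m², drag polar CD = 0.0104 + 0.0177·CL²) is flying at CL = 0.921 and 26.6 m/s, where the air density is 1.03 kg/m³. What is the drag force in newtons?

D = 140 N

CD = 0.0104 + 0.0177 × 0.921² = 0.02541
D = ½ρv²S·CD = ½ × 1.03 × 26.6² × 15.1 × 0.02541 = 140 N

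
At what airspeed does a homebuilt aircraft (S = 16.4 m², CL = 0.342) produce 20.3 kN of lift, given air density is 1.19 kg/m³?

L = ½ρv²S·CL ⇒ v = √(2L/(ρ·S·CL))
v = √(2 × 20300 / (1.19 × 16.4 × 0.342)) = √6083 = 78 m/s

v = 78 m/s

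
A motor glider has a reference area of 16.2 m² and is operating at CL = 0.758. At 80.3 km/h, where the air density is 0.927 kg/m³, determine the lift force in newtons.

L = 2830 N

Convert speed: v = 80.3 km/h ÷ 3.6 = 22.31 m/s.
L = ½ρv²S·CL = ½ × 0.927 × 22.31² × 16.2 × 0.758 = 2830 N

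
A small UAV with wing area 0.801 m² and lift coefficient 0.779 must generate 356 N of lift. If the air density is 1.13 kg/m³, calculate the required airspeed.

v = 31.8 m/s

L = ½ρv²S·CL ⇒ v = √(2L/(ρ·S·CL))
v = √(2 × 356 / (1.13 × 0.801 × 0.779)) = √1010 = 31.8 m/s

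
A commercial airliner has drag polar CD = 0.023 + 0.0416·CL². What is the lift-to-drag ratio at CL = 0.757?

L/D = 16.2

CD = 0.023 + 0.0416 × 0.757² = 0.04684
L/D = CL/CD = 0.757 / 0.04684 = 16.2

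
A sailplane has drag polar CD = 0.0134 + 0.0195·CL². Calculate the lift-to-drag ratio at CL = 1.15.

CD = 0.0134 + 0.0195 × 1.15² = 0.03919
L/D = CL/CD = 1.15 / 0.03919 = 29.3

L/D = 29.3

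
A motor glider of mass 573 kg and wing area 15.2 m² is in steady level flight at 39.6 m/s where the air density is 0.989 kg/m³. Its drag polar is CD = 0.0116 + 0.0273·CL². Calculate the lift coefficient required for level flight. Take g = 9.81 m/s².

In steady level flight, lift balances weight: W = mg = 573 × 9.81 = 5621.1 N.
q = ½ρv² = ½ × 0.989 × 39.6² = 775.5 Pa.
Required CL = L/(qS) = 5621.1/(775.5·15.2) = 0.4769.

CL = 0.477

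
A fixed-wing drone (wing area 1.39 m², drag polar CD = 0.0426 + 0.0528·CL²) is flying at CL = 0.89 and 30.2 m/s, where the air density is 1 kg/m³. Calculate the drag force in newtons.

D = 53.5 N

CD = 0.0426 + 0.0528 × 0.89² = 0.08442
D = ½ρv²S·CD = ½ × 1 × 30.2² × 1.39 × 0.08442 = 53.5 N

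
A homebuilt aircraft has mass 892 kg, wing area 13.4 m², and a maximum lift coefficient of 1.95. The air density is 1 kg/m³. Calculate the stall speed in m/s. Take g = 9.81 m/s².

V_stall = 25.9 m/s

Weight W = mg = 892 × 9.81 = 8751 N.
From L = ½ρV²S·CL,max = W: V_stall = √(2W/(ρSCL,max)) = √(2·8751/(1·13.4·1.95))
V_stall = √669.8 = 25.9 m/s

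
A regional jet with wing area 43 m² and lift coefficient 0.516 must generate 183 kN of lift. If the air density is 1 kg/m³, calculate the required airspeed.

L = ½ρv²S·CL ⇒ v = √(2L/(ρ·S·CL))
v = √(2 × 1.83×10^5 / (1 × 43 × 0.516)) = √16500 = 128 m/s

v = 128 m/s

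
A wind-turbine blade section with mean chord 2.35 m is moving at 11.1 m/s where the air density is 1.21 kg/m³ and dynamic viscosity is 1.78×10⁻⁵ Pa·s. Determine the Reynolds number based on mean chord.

Re = ρ·v·c/μ = 1.21 × 11.1 × 2.35 / (1.78×10⁻⁵) = 1.77×10^6

Re = 1.77×10^6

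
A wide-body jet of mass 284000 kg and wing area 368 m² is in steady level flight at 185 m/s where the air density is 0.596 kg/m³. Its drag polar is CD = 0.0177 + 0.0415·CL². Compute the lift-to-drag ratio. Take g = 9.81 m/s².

L/D = 18.3

Weight W = mg = 284000 × 9.81 = 2.786×10^6 N; in level flight L = W.
q = ½ρv² = ½ × 0.596 × 185² = 10200 Pa.
CL = W/(q·S) = 2.786×10^6 / (10200 × 368) = 0.7423.
CD = 0.0177 + 0.0415 × 0.7423² = 0.04057.
L/D = CL/CD = 0.7423 / 0.04057 = 18.3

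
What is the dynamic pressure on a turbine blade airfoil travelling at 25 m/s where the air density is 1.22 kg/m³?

q = 381 Pa

q = ½ρv² = ½ × 1.22 × 25² = 381 Pa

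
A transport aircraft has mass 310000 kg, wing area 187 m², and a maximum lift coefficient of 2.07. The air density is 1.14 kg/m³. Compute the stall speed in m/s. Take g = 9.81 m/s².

V_stall = 117 m/s

At stall, lift equals weight: L = W = m·g = 310000 × 9.81 = 3.041×10^6 N.
V_stall = √(2W/(ρ·S·CL,max)) = √(2 × 3.041×10^6 / (1.14 × 187 × 2.07))
V_stall = √13780 = 117 m/s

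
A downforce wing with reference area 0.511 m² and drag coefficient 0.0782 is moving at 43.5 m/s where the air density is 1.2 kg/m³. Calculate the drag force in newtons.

Dynamic pressure q = ½ρv² = ½ × 1.2 × 43.5² = 1135 Pa.
D = q·S·CD = 1135 × 0.511 × 0.0782 = 45.4 N

D = 45.4 N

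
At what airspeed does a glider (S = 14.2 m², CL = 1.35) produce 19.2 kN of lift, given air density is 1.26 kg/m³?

v = 39.9 m/s

L = ½ρv²S·CL ⇒ v = √(2L/(ρ·S·CL))
v = √(2 × 19200 / (1.26 × 14.2 × 1.35)) = √1590 = 39.9 m/s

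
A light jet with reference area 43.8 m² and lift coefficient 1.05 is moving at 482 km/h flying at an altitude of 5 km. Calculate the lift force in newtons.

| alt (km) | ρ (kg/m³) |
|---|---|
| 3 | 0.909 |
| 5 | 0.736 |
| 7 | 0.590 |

At 5 km, from the table: ρ = 0.736 kg/m³.
Convert speed: v = 482 km/h ÷ 3.6 = 133.9 m/s.
L = ½ρv²S·CL = ½ × 0.736 × 133.9² × 43.8 × 1.05 = 3.03×10^5 N ≈ 303 kN

L = 3.03×10^5 N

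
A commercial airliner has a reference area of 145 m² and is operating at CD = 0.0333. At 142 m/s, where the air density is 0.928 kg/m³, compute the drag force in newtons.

D = 45200 N

D = ½ρv²S·CD = ½ × 0.928 × 142² × 145 × 0.0333 = 45200 N ≈ 45.2 kN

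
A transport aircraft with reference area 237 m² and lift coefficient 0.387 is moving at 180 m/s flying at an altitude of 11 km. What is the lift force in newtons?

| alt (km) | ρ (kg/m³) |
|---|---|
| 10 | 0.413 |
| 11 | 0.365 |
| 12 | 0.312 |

L = 5.42×10^5 N

At 11 km, from the table: ρ = 0.365 kg/m³.
Dynamic pressure q = ½ρv² = ½ × 0.365 × 180² = 5913 Pa.
L = q·S·CL = 5913 × 237 × 0.387 = 5.42×10^5 N ≈ 542 kN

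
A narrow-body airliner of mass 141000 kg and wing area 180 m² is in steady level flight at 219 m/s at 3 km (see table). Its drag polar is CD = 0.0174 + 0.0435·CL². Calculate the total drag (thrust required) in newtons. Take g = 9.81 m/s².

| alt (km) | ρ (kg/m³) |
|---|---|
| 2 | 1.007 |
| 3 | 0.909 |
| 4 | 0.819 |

D = 89500 N

At 3 km, from the table: ρ = 0.909 kg/m³.
In steady level flight, lift balances weight: W = mg = 141000 × 9.81 = 1.3832×10^6 N.
Dynamic pressure q = 0.5 × 0.909 × 219² = 21800 Pa.
CL = 2W/(ρv²S) = 2×1.3832×10^6/(0.909×219²×180) = 0.3525.
CD = 0.0174 + 0.0435 × 0.3525² = 0.02281.
D = q·S·CD = 21800 × 180 × 0.02281 = 89480 N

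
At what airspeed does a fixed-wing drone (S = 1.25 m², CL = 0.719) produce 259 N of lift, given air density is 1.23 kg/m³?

L = ½ρv²S·CL ⇒ v = √(2L/(ρ·S·CL))
v = √(2 × 259 / (1.23 × 1.25 × 0.719)) = √468.6 = 21.6 m/s

v = 21.6 m/s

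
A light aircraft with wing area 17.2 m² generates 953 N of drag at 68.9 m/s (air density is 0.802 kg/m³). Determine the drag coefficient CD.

CD = 0.0291

From D = ½ρv²S·CD, rearranging gives CD = 2D/(ρv²S).
CD = 2 × 953 / (0.802 × 68.9² × 17.2) = 0.0291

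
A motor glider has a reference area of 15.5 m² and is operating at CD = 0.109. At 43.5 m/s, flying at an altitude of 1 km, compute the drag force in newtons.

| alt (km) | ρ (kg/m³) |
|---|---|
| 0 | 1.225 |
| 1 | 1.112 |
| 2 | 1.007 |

At 1 km, from the table: ρ = 1.112 kg/m³.
D = ½ρv²S·CD = ½ × 1.112 × 43.5² × 15.5 × 0.109 = 1780 N

D = 1780 N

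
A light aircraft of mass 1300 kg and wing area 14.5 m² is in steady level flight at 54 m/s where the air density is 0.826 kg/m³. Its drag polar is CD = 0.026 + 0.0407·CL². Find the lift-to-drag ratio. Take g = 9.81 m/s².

In steady level flight, lift balances weight: W = mg = 1300 × 9.81 = 12753 N.
q = ½ρv² = ½ × 0.826 × 54² = 1204 Pa.
CL = W/(q·S) = 12753 / (1204 × 14.5) = 0.7303.
CD = 0.026 + 0.0407 × 0.7303² = 0.04771.
L/D = CL/CD = 0.7303 / 0.04771 = 15.3

L/D = 15.3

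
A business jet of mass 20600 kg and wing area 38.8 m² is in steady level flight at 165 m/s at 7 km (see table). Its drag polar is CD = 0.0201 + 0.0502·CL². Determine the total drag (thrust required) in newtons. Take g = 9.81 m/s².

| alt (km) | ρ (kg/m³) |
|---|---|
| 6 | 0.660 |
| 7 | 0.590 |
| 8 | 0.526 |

At 7 km, from the table: ρ = 0.590 kg/m³.
In steady level flight, lift balances weight: W = mg = 20600 × 9.81 = 2.0209×10^5 N.
q = ½ρv² = ½ × 0.59 × 165² = 8031 Pa.
CL = 2W/(ρv²S) = 2×2.0209×10^5/(0.59×165²×38.8) = 0.6485.
CD = 0.0201 + 0.0502 × 0.6485² = 0.04121.
D = q·S·CD = 8031 × 38.8 × 0.04121 = 12840 N

D = 12800 N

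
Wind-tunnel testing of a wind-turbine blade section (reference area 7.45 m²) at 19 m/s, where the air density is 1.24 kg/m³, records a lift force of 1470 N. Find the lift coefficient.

From L = ½ρv²S·CL, rearranging gives CL = 2L/(ρv²S).
CL = 2 × 1470 / (1.24 × 19² × 7.45) = 0.882

CL = 0.882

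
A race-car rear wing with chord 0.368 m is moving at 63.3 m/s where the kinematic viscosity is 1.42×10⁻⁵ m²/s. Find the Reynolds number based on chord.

Re = v·c/ν = 63.3 × 0.368 / (1.42×10⁻⁵) = 1.64×10^6

Re = 1.64×10^6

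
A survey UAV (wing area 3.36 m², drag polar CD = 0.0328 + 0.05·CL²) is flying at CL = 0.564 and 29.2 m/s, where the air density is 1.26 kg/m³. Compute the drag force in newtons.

D = 87.9 N

CD = 0.0328 + 0.05 × 0.564² = 0.0487
D = ½ρv²S·CD = ½ × 1.26 × 29.2² × 3.36 × 0.0487 = 87.9 N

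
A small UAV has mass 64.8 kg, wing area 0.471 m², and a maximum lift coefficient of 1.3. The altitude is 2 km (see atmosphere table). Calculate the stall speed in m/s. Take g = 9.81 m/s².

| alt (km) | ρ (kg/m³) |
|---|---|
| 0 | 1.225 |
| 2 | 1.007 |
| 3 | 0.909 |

At 2 km, from the table: ρ = 1.007 kg/m³.
Weight W = mg = 64.8 × 9.81 = 635.7 N.
V_stall = √(2W/(ρ·S·CL,max)) = √(2 × 635.7 / (1.007 × 0.471 × 1.3))
V_stall = √2062 = 45.4 m/s

V_stall = 45.4 m/s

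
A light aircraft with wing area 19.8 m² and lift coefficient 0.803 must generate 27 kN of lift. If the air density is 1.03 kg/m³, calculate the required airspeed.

v = 57.4 m/s

L = ½ρv²S·CL ⇒ v = √(2L/(ρ·S·CL))
v = √(2 × 27000 / (1.03 × 19.8 × 0.803)) = √3297 = 57.4 m/s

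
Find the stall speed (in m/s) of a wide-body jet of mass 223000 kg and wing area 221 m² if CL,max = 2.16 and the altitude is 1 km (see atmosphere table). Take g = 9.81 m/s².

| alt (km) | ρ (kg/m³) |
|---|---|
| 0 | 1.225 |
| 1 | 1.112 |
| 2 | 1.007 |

At 1 km, from the table: ρ = 1.112 kg/m³.
At stall, lift equals weight: L = W = m·g = 223000 × 9.81 = 2.188×10^6 N.
From L = ½ρV²S·CL,max = W: V_stall = √(2W/(ρSCL,max)) = √(2·2.188×10^6/(1.112·221·2.16))
V_stall = √8242 = 90.8 m/s

V_stall = 90.8 m/s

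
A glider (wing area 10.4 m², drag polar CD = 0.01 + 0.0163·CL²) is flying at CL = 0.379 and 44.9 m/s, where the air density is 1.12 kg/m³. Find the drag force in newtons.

CD = 0.01 + 0.0163 × 0.379² = 0.01234
D = ½ρv²S·CD = ½ × 1.12 × 44.9² × 10.4 × 0.01234 = 145 N

D = 145 N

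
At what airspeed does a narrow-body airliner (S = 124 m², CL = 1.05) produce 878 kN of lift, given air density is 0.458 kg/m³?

v = 172 m/s

L = ½ρv²S·CL ⇒ v = √(2L/(ρ·S·CL))
v = √(2 × 8.78×10^5 / (0.458 × 124 × 1.05)) = √29450 = 172 m/s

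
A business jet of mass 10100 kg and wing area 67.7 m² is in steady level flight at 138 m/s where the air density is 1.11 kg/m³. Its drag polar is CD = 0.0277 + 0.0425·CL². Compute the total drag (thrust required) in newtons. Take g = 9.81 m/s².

D = 20400 N

In steady level flight, lift balances weight: W = mg = 10100 × 9.81 = 99081 N.
q = ½ρv² = ½ × 1.11 × 138² = 10570 Pa.
CL = W/(q·S) = 99081 / (10570 × 67.7) = 0.1385.
CD = 0.0277 + 0.0425 × 0.1385² = 0.02851.
D = q·S·CD = 10570 × 67.7 × 0.02851 = 20400 N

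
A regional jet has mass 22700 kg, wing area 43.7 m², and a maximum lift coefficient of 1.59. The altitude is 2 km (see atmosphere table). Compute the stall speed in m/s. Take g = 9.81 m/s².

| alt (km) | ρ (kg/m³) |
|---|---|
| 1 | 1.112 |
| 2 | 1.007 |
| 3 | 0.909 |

At 2 km, from the table: ρ = 1.007 kg/m³.
Weight W = mg = 22700 × 9.81 = 2.227×10^5 N.
From L = ½ρV²S·CL,max = W: V_stall = √(2W/(ρSCL,max)) = √(2·2.227×10^5/(1.007·43.7·1.59))
V_stall = √6365 = 79.8 m/s

V_stall = 79.8 m/s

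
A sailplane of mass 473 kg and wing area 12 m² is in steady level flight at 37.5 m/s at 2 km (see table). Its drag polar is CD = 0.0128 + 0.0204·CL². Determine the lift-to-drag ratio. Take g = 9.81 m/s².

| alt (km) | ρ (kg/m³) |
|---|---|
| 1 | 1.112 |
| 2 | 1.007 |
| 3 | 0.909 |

L/D = 28.9

At 2 km, from the table: ρ = 1.007 kg/m³.
Weight W = mg = 473 × 9.81 = 4640.1 N; in level flight L = W.
Dynamic pressure q = 0.5 × 1.007 × 37.5² = 708 Pa.
CL = 2W/(ρv²S) = 2×4640.1/(1.007×37.5²×12) = 0.5461.
CD = 0.0128 + 0.0204 × 0.5461² = 0.01888.
L/D = CL/CD = 0.5461 / 0.01888 = 28.9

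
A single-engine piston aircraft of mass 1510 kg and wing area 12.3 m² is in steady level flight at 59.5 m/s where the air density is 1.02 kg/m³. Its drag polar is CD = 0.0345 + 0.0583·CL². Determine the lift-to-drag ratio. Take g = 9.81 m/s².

L/D = 11

Weight W = mg = 1510 × 9.81 = 14813 N; in level flight L = W.
Dynamic pressure q = 0.5 × 1.02 × 59.5² = 1806 Pa.
CL = 2W/(ρv²S) = 2×14813/(1.02×59.5²×12.3) = 0.667.
CD = 0.0345 + 0.0583 × 0.667² = 0.06044.
L/D = CL/CD = 0.667 / 0.06044 = 11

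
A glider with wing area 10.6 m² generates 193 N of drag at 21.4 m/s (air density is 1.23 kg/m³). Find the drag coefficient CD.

CD = 0.0646

From D = ½ρv²S·CD, rearranging gives CD = 2D/(ρv²S).
CD = 2 × 193 / (1.23 × 21.4² × 10.6) = 0.0646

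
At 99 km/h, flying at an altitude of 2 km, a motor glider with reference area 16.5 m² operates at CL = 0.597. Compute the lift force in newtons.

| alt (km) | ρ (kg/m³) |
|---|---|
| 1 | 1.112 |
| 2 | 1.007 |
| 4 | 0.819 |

L = 3750 N

At 2 km, from the table: ρ = 1.007 kg/m³.
Convert speed: v = 99 km/h ÷ 3.6 = 27.5 m/s.
Dynamic pressure q = ½ρv² = ½ × 1.007 × 27.5² = 380.8 Pa.
L = q·S·CL = 380.8 × 16.5 × 0.597 = 3750 N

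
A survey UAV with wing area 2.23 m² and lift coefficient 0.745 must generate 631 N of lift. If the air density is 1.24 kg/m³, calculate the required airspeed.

L = ½ρv²S·CL ⇒ v = √(2L/(ρ·S·CL))
v = √(2 × 631 / (1.24 × 2.23 × 0.745)) = √612.6 = 24.8 m/s

v = 24.8 m/s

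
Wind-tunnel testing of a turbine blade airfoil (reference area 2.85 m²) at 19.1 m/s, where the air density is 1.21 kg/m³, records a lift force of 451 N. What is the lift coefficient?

From L = ½ρv²S·CL, rearranging gives CL = 2L/(ρv²S).
CL = 2 × 451 / (1.21 × 19.1² × 2.85) = 0.717

CL = 0.717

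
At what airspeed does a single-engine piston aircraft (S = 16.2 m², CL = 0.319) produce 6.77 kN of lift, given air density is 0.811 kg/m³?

L = ½ρv²S·CL ⇒ v = √(2L/(ρ·S·CL))
v = √(2 × 6770 / (0.811 × 16.2 × 0.319)) = √3231 = 56.8 m/s

v = 56.8 m/s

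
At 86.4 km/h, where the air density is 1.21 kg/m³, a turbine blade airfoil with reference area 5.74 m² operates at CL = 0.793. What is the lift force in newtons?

L = 1590 N

Convert speed: v = 86.4 km/h ÷ 3.6 = 24 m/s.
L = ½ρv²S·CL = ½ × 1.21 × 24² × 5.74 × 0.793 = 1590 N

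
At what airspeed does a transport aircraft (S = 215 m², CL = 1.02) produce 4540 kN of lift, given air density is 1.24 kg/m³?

v = 183 m/s

L = ½ρv²S·CL ⇒ v = √(2L/(ρ·S·CL))
v = √(2 × 4.54×10^6 / (1.24 × 215 × 1.02)) = √33390 = 183 m/s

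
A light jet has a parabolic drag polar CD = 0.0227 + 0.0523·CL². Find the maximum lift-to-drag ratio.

For CD = CD0 + K·CL², (L/D)max occurs at CL* = √(CD0/K) and equals 1/(2√(K·CD0)).
(L/D)max = 1/(2√(0.0523 × 0.0227)) = 1/(2 × 0.03446) = 14.5

(L/D)max = 14.5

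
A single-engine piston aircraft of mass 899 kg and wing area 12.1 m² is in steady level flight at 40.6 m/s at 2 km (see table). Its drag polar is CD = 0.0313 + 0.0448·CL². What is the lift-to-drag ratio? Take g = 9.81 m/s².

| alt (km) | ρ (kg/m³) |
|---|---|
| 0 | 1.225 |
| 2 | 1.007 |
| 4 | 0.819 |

At 2 km, from the table: ρ = 1.007 kg/m³.
Level flight ⇒ L = W = m·g = 899 × 9.81 = 8819.2 N.
q = ½ρv² = ½ × 1.007 × 40.6² = 829.9 Pa.
CL = W/(q·S) = 8819.2 / (829.9 × 12.1) = 0.8782.
CD = 0.0313 + 0.0448 × 0.8782² = 0.06585.
L/D = CL/CD = 0.8782 / 0.06585 = 13.3

L/D = 13.3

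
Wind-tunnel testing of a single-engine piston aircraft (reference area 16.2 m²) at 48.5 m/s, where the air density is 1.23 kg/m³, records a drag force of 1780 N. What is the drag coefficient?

From D = ½ρv²S·CD, rearranging gives CD = 2D/(ρv²S).
CD = 2 × 1780 / (1.23 × 48.5² × 16.2) = 0.076

CD = 0.076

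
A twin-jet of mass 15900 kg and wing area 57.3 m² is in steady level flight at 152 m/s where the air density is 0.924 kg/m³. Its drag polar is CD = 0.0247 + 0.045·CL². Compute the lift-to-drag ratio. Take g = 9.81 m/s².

L/D = 9.23

Weight W = mg = 15900 × 9.81 = 1.5598×10^5 N; in level flight L = W.
Dynamic pressure q = 0.5 × 0.924 × 152² = 10670 Pa.
CL = 2W/(ρv²S) = 2×1.5598×10^5/(0.924×152²×57.3) = 0.255.
CD = 0.0247 + 0.045 × 0.255² = 0.02763.
L/D = CL/CD = 0.255 / 0.02763 = 9.23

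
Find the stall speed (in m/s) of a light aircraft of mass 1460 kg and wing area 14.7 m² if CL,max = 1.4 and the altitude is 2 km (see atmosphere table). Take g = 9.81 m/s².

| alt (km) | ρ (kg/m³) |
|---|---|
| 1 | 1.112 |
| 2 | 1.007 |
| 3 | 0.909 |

At 2 km, from the table: ρ = 1.007 kg/m³.
Stall occurs when L = W at CL,max. W = mg = 1460 × 9.81 = 14320 N.
V_stall = √(2W/(ρ·S·CL,max)) = √(2 × 14320 / (1.007 × 14.7 × 1.4))
V_stall = √1382 = 37.2 m/s

V_stall = 37.2 m/s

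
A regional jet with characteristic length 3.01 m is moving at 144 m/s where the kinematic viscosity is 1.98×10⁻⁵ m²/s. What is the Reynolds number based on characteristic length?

Re = v·c/ν = 144 × 3.01 / (1.98×10⁻⁵) = 2.19×10^7

Re = 2.19×10^7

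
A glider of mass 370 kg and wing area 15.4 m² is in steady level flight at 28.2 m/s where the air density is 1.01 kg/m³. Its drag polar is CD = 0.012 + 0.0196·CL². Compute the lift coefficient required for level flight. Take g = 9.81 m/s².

CL = 0.587

Weight W = mg = 370 × 9.81 = 3629.7 N; in level flight L = W.
Dynamic pressure q = 0.5 × 1.01 × 28.2² = 401.6 Pa.
CL = 2W/(ρv²S) = 2×3629.7/(1.01×28.2²×15.4) = 0.5869.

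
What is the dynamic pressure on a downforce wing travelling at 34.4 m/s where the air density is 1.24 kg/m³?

q = 734 Pa

q = ½ρv² = ½ × 1.24 × 34.4² = 734 Pa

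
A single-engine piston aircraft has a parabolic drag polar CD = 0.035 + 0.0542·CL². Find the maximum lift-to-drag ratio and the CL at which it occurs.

(L/D)max = 11.5, at CL = 0.804

For CD = CD0 + K·CL², (L/D)max occurs at CL* = √(CD0/K) and equals 1/(2√(K·CD0)).
(L/D)max = 1/(2√(0.0542 × 0.035)) = 1/(2 × 0.04355) = 11.5
CL* = √(0.035/0.0542) = 0.804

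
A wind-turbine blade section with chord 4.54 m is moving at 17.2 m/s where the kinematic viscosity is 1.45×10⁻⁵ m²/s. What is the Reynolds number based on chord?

Re = 5.39×10^6

Re = v·c/ν = 17.2 × 4.54 / (1.45×10⁻⁵) = 5.39×10^6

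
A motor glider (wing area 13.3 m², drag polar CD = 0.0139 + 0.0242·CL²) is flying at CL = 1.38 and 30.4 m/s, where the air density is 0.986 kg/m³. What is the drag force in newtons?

CD = 0.0139 + 0.0242 × 1.38² = 0.05999
D = ½ρv²S·CD = ½ × 0.986 × 30.4² × 13.3 × 0.05999 = 363 N

D = 363 N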